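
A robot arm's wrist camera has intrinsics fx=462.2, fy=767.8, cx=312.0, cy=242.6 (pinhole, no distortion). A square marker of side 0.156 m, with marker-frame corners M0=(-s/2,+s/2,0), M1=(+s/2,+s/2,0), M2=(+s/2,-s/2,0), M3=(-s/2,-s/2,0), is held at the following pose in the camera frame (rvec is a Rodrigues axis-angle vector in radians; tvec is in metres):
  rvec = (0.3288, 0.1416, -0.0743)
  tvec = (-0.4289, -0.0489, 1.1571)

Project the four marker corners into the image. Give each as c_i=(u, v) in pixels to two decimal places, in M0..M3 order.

c0=(118.97, 260.99) c1=(175.94, 256.28) c2=(163.79, 156.01) c3=(104.62, 162.98)

Intrinsics K: fx=462.2, fy=767.8, cx=312.0, cy=242.6
Marker side s = 0.156 m; corners in marker frame (Z=0):
  M0 = (-0.0780, +0.0780, 0)
  M1 = (+0.0780, +0.0780, 0)
  M2 = (+0.0780, -0.0780, 0)
  M3 = (-0.0780, -0.0780, 0)
rvec = (0.3288, 0.1416, -0.0743), |rvec| = θ = 0.36562 rad = 20.949°
Rodrigues: sinθ=0.35753, 1−cosθ=0.06610; R = I + sinθ·[k]× + (1−cosθ)·[k]×²:
    [+0.98736 +0.09568 +0.12639]
    [-0.04963 +0.94382 -0.32673]
    [-0.15055 +0.31632 +0.93663]
t = (-0.4289, -0.0489, 1.1571) m
M0: Pc = R·M0+t = (-0.49845, +0.02859, +1.19352); u = 462.2·(-0.49845)/1.19352 + 312.0 = 118.9702, v = 767.8·(+0.02859)/1.19352 + 242.6 = 260.9916
M1: Pc = R·M1+t = (-0.34442, +0.02085, +1.17003); u = 462.2·(-0.34442)/1.17003 + 312.0 = 175.9416, v = 767.8·(+0.02085)/1.17003 + 242.6 = 256.2797
M2: Pc = R·M2+t = (-0.35935, -0.12639, +1.12068); u = 462.2·(-0.35935)/1.12068 + 312.0 = 163.7949, v = 767.8·(-0.12639)/1.12068 + 242.6 = 156.0087
M3: Pc = R·M3+t = (-0.51338, -0.11865, +1.14417); u = 462.2·(-0.51338)/1.14417 + 312.0 = 104.6158, v = 767.8·(-0.11865)/1.14417 + 242.6 = 162.9820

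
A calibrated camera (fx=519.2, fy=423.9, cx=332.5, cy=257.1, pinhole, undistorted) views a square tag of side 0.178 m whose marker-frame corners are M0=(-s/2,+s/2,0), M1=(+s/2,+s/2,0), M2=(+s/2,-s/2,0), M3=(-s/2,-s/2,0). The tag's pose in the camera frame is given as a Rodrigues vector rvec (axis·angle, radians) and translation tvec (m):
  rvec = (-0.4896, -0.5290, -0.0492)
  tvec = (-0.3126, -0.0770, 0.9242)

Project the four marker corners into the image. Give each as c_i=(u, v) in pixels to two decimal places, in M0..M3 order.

Intrinsics K: fx=519.2, fy=423.9, cx=332.5, cy=257.1
Marker side s = 0.178 m; corners in marker frame (Z=0):
  M0 = (-0.0890, +0.0890, 0)
  M1 = (+0.0890, +0.0890, 0)
  M2 = (+0.0890, -0.0890, 0)
  M3 = (-0.0890, -0.0890, 0)
rvec = (-0.4896, -0.5290, -0.0492), |rvec| = θ = 0.72247 rad = 41.395°
Rodrigues: sinθ=0.66124, 1−cosθ=0.24983; R = I + sinθ·[k]× + (1−cosθ)·[k]×²:
    [+0.86490 +0.16899 -0.47264]
    [+0.07893 +0.88411 +0.46056]
    [+0.49570 -0.43565 +0.75133]
t = (-0.3126, -0.0770, 0.9242) m
M0: Pc = R·M0+t = (-0.37454, -0.00534, +0.84131); u = 519.2·(-0.37454)/0.84131 + 332.5 = 101.3618, v = 423.9·(-0.00534)/0.84131 + 257.1 = 254.4098
M1: Pc = R·M1+t = (-0.22058, +0.00871, +0.92954); u = 519.2·(-0.22058)/0.92954 + 332.5 = 209.2925, v = 423.9·(+0.00871)/0.92954 + 257.1 = 261.0724
M2: Pc = R·M2+t = (-0.25066, -0.14866, +1.00709); u = 519.2·(-0.25066)/1.00709 + 332.5 = 203.2714, v = 423.9·(-0.14866)/1.00709 + 257.1 = 194.5263
M3: Pc = R·M3+t = (-0.40462, -0.16271, +0.91886); u = 519.2·(-0.40462)/0.91886 + 332.5 = 103.8711, v = 423.9·(-0.16271)/0.91886 + 257.1 = 182.0358

c0=(101.36, 254.41) c1=(209.29, 261.07) c2=(203.27, 194.53) c3=(103.87, 182.04)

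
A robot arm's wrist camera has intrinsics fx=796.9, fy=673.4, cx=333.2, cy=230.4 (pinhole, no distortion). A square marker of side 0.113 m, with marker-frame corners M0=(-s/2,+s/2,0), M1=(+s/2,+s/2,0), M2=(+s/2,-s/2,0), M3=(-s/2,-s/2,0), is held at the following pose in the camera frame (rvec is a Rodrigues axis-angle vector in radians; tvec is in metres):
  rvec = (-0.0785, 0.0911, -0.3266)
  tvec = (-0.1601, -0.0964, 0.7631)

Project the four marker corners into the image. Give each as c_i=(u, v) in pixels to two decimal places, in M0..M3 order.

Intrinsics K: fx=796.9, fy=673.4, cx=333.2, cy=230.4
Marker side s = 0.113 m; corners in marker frame (Z=0):
  M0 = (-0.0565, +0.0565, 0)
  M1 = (+0.0565, +0.0565, 0)
  M2 = (+0.0565, -0.0565, 0)
  M3 = (-0.0565, -0.0565, 0)
rvec = (-0.0785, 0.0911, -0.3266), |rvec| = θ = 0.34804 rad = 19.941°
Rodrigues: sinθ=0.34105, 1−cosθ=0.05996; R = I + sinθ·[k]× + (1−cosθ)·[k]×²:
    [+0.94309 +0.31651 +0.10196]
    [-0.32359 +0.94415 +0.06220]
    [-0.07658 -0.09165 +0.99284]
t = (-0.1601, -0.0964, 0.7631) m
M0: Pc = R·M0+t = (-0.19550, -0.02477, +0.76225); u = 796.9·(-0.19550)/0.76225 + 333.2 = 128.8103, v = 673.4·(-0.02477)/0.76225 + 230.4 = 208.5148
M1: Pc = R·M1+t = (-0.08893, -0.06134, +0.75359); u = 796.9·(-0.08893)/0.75359 + 333.2 = 239.1570, v = 673.4·(-0.06134)/0.75359 + 230.4 = 175.5894
M2: Pc = R·M2+t = (-0.12470, -0.16803, +0.76395); u = 796.9·(-0.12470)/0.76395 + 333.2 = 203.1241, v = 673.4·(-0.16803)/0.76395 + 230.4 = 82.2891
M3: Pc = R·M3+t = (-0.23127, -0.13146, +0.77261); u = 796.9·(-0.23127)/0.77261 + 333.2 = 94.6603, v = 673.4·(-0.13146)/0.77261 + 230.4 = 115.8182

c0=(128.81, 208.51) c1=(239.16, 175.59) c2=(203.12, 82.29) c3=(94.66, 115.82)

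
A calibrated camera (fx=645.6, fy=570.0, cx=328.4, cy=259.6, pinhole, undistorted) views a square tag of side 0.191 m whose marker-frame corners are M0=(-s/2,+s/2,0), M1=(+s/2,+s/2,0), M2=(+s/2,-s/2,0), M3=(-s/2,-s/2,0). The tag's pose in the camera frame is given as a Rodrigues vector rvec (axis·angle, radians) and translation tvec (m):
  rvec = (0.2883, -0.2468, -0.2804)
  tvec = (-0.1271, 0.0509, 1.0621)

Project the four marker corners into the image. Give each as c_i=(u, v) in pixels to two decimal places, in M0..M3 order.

c0=(211.91, 348.82) c1=(319.29, 315.89) c2=(291.18, 223.73) c3=(176.45, 255.16)

Intrinsics K: fx=645.6, fy=570.0, cx=328.4, cy=259.6
Marker side s = 0.191 m; corners in marker frame (Z=0):
  M0 = (-0.0955, +0.0955, 0)
  M1 = (+0.0955, +0.0955, 0)
  M2 = (+0.0955, -0.0955, 0)
  M3 = (-0.0955, -0.0955, 0)
rvec = (0.2883, -0.2468, -0.2804), |rvec| = θ = 0.47186 rad = 27.036°
Rodrigues: sinθ=0.45454, 1−cosθ=0.10928; R = I + sinθ·[k]× + (1−cosθ)·[k]×²:
    [+0.93152 +0.23519 -0.27742]
    [-0.30503 +0.92062 -0.24376]
    [+0.19807 +0.31168 +0.92931]
t = (-0.1271, 0.0509, 1.0621) m
M0: Pc = R·M0+t = (-0.19360, +0.16795, +1.07295); u = 645.6·(-0.19360)/1.07295 + 328.4 = 211.9102, v = 570.0·(+0.16795)/1.07295 + 259.6 = 348.8224
M1: Pc = R·M1+t = (-0.01568, +0.10969, +1.11078); u = 645.6·(-0.01568)/1.11078 + 328.4 = 319.2869, v = 570.0·(+0.10969)/1.11078 + 259.6 = 315.8870
M2: Pc = R·M2+t = (-0.06060, -0.06615, +1.05125); u = 645.6·(-0.06060)/1.05125 + 328.4 = 291.1836, v = 570.0·(-0.06615)/1.05125 + 259.6 = 223.7329
M3: Pc = R·M3+t = (-0.23852, -0.00789, +1.01342); u = 645.6·(-0.23852)/1.01342 + 328.4 = 176.4501, v = 570.0·(-0.00789)/1.01342 + 259.6 = 255.1630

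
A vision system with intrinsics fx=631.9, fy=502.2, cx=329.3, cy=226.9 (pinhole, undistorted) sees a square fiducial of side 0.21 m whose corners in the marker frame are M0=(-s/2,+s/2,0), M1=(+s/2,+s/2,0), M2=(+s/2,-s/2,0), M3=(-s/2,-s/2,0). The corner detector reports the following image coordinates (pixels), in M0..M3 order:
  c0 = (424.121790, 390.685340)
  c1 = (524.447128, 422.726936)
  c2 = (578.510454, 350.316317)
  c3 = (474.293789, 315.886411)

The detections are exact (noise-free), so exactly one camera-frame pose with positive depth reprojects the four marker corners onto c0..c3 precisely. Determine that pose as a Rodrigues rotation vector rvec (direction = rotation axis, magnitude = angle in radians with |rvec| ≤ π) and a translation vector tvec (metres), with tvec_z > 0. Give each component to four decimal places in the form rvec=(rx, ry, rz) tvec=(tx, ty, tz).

rvec=(0.2605, -0.0179, 0.4056) tvec=(0.3159, 0.3350, 1.1689)

Intrinsics K: fx=631.9, fy=502.2, cx=329.3, cy=226.9
Marker side s = 0.21 m; corners in marker frame (Z=0):
  M0 = (-0.1050, +0.1050, 0)
  M1 = (+0.1050, +0.1050, 0)
  M2 = (+0.1050, -0.1050, 0)
  M3 = (-0.1050, -0.1050, 0)
Detected image corners:
  c0 = (424.121790, 390.685340) px
  c1 = (524.447128, 422.726936) px
  c2 = (578.510454, 350.316317) px
  c3 = (474.293789, 315.886411) px
Planar DLT: solve 8×8 A·h = b for H (H[2,2]=1):
  H  [+516.36956 -142.51221 +500.08245]
  H  [+180.00068 +428.62584 +370.82341]
  H  [+0.05910 +0.21130 +1.00000]
B = K⁻¹H; ‖b₁‖=0.855518, ‖b₂‖=0.855518; λ = 2/(‖b₁‖+‖b₂‖) = 1.168882, sign → tz>0 ⇒ λ=+1.168882
r₁ = λ·B[:,0] = (+0.91917,+0.38774,+0.06908); r₂ = λ·B[:,1] = (-0.39233,+0.88604,+0.24699)
r₃ = r₁×r₂ = (+0.03456,-0.25413,+0.96655); SVD([r₁ r₂ r₃]) → R = UVᵀ:
  R  [+0.91917 -0.39233 +0.03456]
  R  [+0.38774 +0.88604 -0.25413]
  R  [+0.06908 +0.24699 +0.96655]
t = (+0.31591, +0.33498, +1.16888) m
tr R = 2.771771; θ = arccos((tr R − 1)/2) = 0.482397 rad = 27.639°
axis k = ((R−Rᵀ)₃₂, (R−Rᵀ)₁₃, (R−Rᵀ)₂₁) / (2 sinθ) = (+0.540110, -0.037207, +0.840771)
rvec = θ·k = (+0.260548, -0.017949, +0.405586)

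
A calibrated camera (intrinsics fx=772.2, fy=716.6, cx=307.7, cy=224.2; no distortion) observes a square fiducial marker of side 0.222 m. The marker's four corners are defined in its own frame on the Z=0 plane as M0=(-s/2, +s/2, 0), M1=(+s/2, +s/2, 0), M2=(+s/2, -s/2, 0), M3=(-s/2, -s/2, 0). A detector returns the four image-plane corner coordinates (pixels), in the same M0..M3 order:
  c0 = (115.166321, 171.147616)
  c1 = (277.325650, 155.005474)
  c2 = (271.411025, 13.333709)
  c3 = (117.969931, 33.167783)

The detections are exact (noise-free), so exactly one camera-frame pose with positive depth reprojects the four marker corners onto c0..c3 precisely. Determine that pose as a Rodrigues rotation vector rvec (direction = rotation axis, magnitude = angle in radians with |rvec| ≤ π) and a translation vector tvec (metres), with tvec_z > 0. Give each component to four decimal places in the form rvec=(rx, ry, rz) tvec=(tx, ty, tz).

Intrinsics K: fx=772.2, fy=716.6, cx=307.7, cy=224.2
Marker side s = 0.222 m; corners in marker frame (Z=0):
  M0 = (-0.1110, +0.1110, 0)
  M1 = (+0.1110, +0.1110, 0)
  M2 = (+0.1110, -0.1110, 0)
  M3 = (-0.1110, -0.1110, 0)
Detected image corners:
  c0 = (115.166321, 171.147616) px
  c1 = (277.325650, 155.005474) px
  c2 = (271.411025, 13.333709) px
  c3 = (117.969931, 33.167783) px
Planar DLT: solve 8×8 A·h = b for H (H[2,2]=1):
  H  [+680.80364 -41.67698 +194.12653]
  H  [-95.30127 +606.65985 +91.39440]
  H  [-0.15076 -0.24738 +1.00000]
B = K⁻¹H; ‖b₁‖=0.957561, ‖b₂‖=0.957561; λ = 2/(‖b₁‖+‖b₂‖) = 1.044320, sign → tz>0 ⇒ λ=+1.044320
r₁ = λ·B[:,0] = (+0.98345,-0.08963,-0.15744); r₂ = λ·B[:,1] = (+0.04658,+0.96493,-0.25835)
r₃ = r₁×r₂ = (+0.17508,+0.24674,+0.95314); SVD([r₁ r₂ r₃]) → R = UVᵀ:
  R  [+0.98345 +0.04658 +0.17508]
  R  [-0.08963 +0.96493 +0.24674]
  R  [-0.15744 -0.25835 +0.95314]
t = (-0.15360, -0.19354, +1.04432) m
tr R = 2.901518; θ = arccos((tr R − 1)/2) = 0.315120 rad = 18.055°
axis k = ((R−Rᵀ)₃₂, (R−Rᵀ)₁₃, (R−Rᵀ)₂₁) / (2 sinθ) = (-0.814831, +0.536439, -0.219736)
rvec = θ·k = (-0.256770, +0.169043, -0.069243)

rvec=(-0.2568, 0.1690, -0.0692) tvec=(-0.1536, -0.1935, 1.0443)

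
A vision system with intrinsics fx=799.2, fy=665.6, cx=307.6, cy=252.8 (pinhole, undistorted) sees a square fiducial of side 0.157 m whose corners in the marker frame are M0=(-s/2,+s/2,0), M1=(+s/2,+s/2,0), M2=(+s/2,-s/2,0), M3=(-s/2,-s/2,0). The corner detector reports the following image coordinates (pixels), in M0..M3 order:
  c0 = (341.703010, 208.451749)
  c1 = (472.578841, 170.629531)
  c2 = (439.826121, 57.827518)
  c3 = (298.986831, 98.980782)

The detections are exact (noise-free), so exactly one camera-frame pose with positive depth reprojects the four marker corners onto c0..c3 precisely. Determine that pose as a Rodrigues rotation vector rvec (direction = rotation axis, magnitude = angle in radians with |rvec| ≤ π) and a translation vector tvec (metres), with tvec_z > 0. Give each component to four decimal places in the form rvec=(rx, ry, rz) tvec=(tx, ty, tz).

Intrinsics K: fx=799.2, fy=665.6, cx=307.6, cy=252.8
Marker side s = 0.157 m; corners in marker frame (Z=0):
  M0 = (-0.0785, +0.0785, 0)
  M1 = (+0.0785, +0.0785, 0)
  M2 = (+0.0785, -0.0785, 0)
  M3 = (-0.0785, -0.0785, 0)
Detected image corners:
  c0 = (341.703010, 208.451749) px
  c1 = (472.578841, 170.629531) px
  c2 = (439.826121, 57.827518) px
  c3 = (298.986831, 98.980782) px
Planar DLT: solve 8×8 A·h = b for H (H[2,2]=1):
  H  [+855.34285 +424.22074 +388.85385]
  H  [-254.16082 +771.28234 +136.07269]
  H  [-0.02270 +0.47342 +1.00000]
B = K⁻¹H; ‖b₁‖=1.141939, ‖b₂‖=1.141939; λ = 2/(‖b₁‖+‖b₂‖) = 0.875703, sign → tz>0 ⇒ λ=+0.875703
r₁ = λ·B[:,0] = (+0.94487,-0.32684,-0.01988); r₂ = λ·B[:,1] = (+0.30526,+0.85729,+0.41458)
r₃ = r₁×r₂ = (-0.11846,-0.39779,+0.90980); SVD([r₁ r₂ r₃]) → R = UVᵀ:
  R  [+0.94487 +0.30526 -0.11846]
  R  [-0.32684 +0.85729 -0.39779]
  R  [-0.01988 +0.41458 +0.90980]
t = (+0.08903, -0.15357, +0.87570) m
tr R = 2.711953; θ = arccos((tr R − 1)/2) = 0.543359 rad = 31.132°
axis k = ((R−Rᵀ)₃₂, (R−Rᵀ)₁₃, (R−Rᵀ)₂₁) / (2 sinθ) = (+0.785633, -0.095341, -0.611303)
rvec = θ·k = (+0.426881, -0.051804, -0.332157)

rvec=(0.4269, -0.0518, -0.3322) tvec=(0.0890, -0.1536, 0.8757)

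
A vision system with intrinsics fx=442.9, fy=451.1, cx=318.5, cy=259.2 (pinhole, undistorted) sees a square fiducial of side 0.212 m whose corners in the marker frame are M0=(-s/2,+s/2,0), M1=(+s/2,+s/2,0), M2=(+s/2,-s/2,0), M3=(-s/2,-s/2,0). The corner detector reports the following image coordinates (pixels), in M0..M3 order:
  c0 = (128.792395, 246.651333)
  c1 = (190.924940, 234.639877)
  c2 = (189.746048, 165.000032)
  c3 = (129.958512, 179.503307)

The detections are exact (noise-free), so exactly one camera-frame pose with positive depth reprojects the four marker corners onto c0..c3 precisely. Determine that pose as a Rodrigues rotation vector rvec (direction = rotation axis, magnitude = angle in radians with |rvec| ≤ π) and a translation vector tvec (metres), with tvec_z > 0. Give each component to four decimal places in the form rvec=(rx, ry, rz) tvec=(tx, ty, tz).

Intrinsics K: fx=442.9, fy=451.1, cx=318.5, cy=259.2
Marker side s = 0.212 m; corners in marker frame (Z=0):
  M0 = (-0.1060, +0.1060, 0)
  M1 = (+0.1060, +0.1060, 0)
  M2 = (+0.1060, -0.1060, 0)
  M3 = (-0.1060, -0.1060, 0)
Detected image corners:
  c0 = (128.792395, 246.651333) px
  c1 = (190.924940, 234.639877) px
  c2 = (189.746048, 165.000032) px
  c3 = (129.958512, 179.503307) px
Planar DLT: solve 8×8 A·h = b for H (H[2,2]=1):
  H  [+254.34714 -29.09398 +159.18654]
  H  [-105.38751 +285.02776 +205.93644]
  H  [-0.20702 -0.18143 +1.00000]
B = K⁻¹H; ‖b₁‖=0.760892, ‖b₂‖=0.760892; λ = 2/(‖b₁‖+‖b₂‖) = 1.314247, sign → tz>0 ⇒ λ=+1.314247
r₁ = λ·B[:,0] = (+0.95040,-0.15070,-0.27208); r₂ = λ·B[:,1] = (+0.08514,+0.96742,-0.23845)
r₃ = r₁×r₂ = (+0.29915,+0.20345,+0.93226); SVD([r₁ r₂ r₃]) → R = UVᵀ:
  R  [+0.95040 +0.08514 +0.29915]
  R  [-0.15070 +0.96742 +0.20345]
  R  [-0.27208 -0.23845 +0.93226]
t = (-0.47274, -0.15518, +1.31425) m
tr R = 2.850081; θ = arccos((tr R − 1)/2) = 0.389654 rad = 22.326°
axis k = ((R−Rᵀ)₃₂, (R−Rᵀ)₁₃, (R−Rᵀ)₂₁) / (2 sinθ) = (-0.581648, +0.751879, -0.310426)
rvec = θ·k = (-0.226641, +0.292972, -0.120959)

rvec=(-0.2266, 0.2930, -0.1210) tvec=(-0.4727, -0.1552, 1.3142)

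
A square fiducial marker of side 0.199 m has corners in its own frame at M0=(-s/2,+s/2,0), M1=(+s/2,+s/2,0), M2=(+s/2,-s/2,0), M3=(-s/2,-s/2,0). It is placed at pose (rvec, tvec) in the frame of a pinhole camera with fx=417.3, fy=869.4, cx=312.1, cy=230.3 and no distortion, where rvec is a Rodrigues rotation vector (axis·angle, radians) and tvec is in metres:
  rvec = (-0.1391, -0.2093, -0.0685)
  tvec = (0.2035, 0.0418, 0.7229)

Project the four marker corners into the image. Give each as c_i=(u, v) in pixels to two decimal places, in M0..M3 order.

c0=(381.51, 413.82) c1=(488.37, 390.64) c2=(473.31, 159.31) c3=(369.44, 168.01)

Intrinsics K: fx=417.3, fy=869.4, cx=312.1, cy=230.3
Marker side s = 0.199 m; corners in marker frame (Z=0):
  M0 = (-0.0995, +0.0995, 0)
  M1 = (+0.0995, +0.0995, 0)
  M2 = (+0.0995, -0.0995, 0)
  M3 = (-0.0995, -0.0995, 0)
rvec = (-0.1391, -0.2093, -0.0685), |rvec| = θ = 0.26048 rad = 14.924°
Rodrigues: sinθ=0.25754, 1−cosθ=0.03373; R = I + sinθ·[k]× + (1−cosθ)·[k]×²:
    [+0.97589 +0.08220 -0.20220]
    [-0.05325 +0.98805 +0.14466]
    [+0.21168 -0.13040 +0.96860]
t = (0.2035, 0.0418, 0.7229) m
M0: Pc = R·M0+t = (+0.11458, +0.14541, +0.68886); u = 417.3·(+0.11458)/0.68886 + 312.1 = 381.5094, v = 869.4·(+0.14541)/0.68886 + 230.3 = 413.8183
M1: Pc = R·M1+t = (+0.30878, +0.13481, +0.73099); u = 417.3·(+0.30878)/0.73099 + 312.1 = 488.3739, v = 869.4·(+0.13481)/0.73099 + 230.3 = 390.6388
M2: Pc = R·M2+t = (+0.29242, -0.06181, +0.75694); u = 417.3·(+0.29242)/0.75694 + 312.1 = 473.3122, v = 869.4·(-0.06181)/0.75694 + 230.3 = 159.3072
M3: Pc = R·M3+t = (+0.09822, -0.05121, +0.71481); u = 417.3·(+0.09822)/0.71481 + 312.1 = 369.4398, v = 869.4·(-0.05121)/0.71481 + 230.3 = 168.0128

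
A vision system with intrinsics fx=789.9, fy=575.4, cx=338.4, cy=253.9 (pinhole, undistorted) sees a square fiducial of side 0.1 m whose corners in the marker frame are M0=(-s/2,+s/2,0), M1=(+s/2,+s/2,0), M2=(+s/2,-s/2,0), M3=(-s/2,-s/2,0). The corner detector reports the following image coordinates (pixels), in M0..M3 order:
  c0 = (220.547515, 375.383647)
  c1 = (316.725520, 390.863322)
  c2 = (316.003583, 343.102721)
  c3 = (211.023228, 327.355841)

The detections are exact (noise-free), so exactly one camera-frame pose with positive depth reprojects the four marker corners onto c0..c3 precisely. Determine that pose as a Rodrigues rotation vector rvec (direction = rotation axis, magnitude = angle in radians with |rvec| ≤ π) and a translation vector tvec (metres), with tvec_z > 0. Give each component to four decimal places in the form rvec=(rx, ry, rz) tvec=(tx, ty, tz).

rvec=(0.7230, 0.2320, 0.1012) tvec=(-0.0691, 0.1385, 0.7503)

Intrinsics K: fx=789.9, fy=575.4, cx=338.4, cy=253.9
Marker side s = 0.1 m; corners in marker frame (Z=0):
  M0 = (-0.0500, +0.0500, 0)
  M1 = (+0.0500, +0.0500, 0)
  M2 = (+0.0500, -0.0500, 0)
  M3 = (-0.0500, -0.0500, 0)
Detected image corners:
  c0 = (220.547515, 375.383647) px
  c1 = (316.725520, 390.863322) px
  c2 = (316.003583, 343.102721) px
  c3 = (211.023228, 327.355841) px
Planar DLT: solve 8×8 A·h = b for H (H[2,2]=1):
  H  [+941.74197 +287.76754 +265.60173]
  H  [+72.24729 +797.56644 +360.14740]
  H  [-0.23338 +0.88705 +1.00000]
B = K⁻¹H; ‖b₁‖=1.332860, ‖b₂‖=1.332860; λ = 2/(‖b₁‖+‖b₂‖) = 0.750266, sign → tz>0 ⇒ λ=+0.750266
r₁ = λ·B[:,0] = (+0.96950,+0.17147,-0.17510); r₂ = λ·B[:,1] = (-0.01179,+0.74628,+0.66553)
r₃ = r₁×r₂ = (+0.24479,-0.64317,+0.72554); SVD([r₁ r₂ r₃]) → R = UVᵀ:
  R  [+0.96950 -0.01179 +0.24479]
  R  [+0.17147 +0.74628 -0.64317]
  R  [-0.17510 +0.66553 +0.72554]
t = (-0.06915, +0.13854, +0.75027) m
tr R = 2.441329; θ = arccos((tr R − 1)/2) = 0.766036 rad = 43.891°
axis k = ((R−Rᵀ)₃₂, (R−Rᵀ)₁₃, (R−Rᵀ)₂₁) / (2 sinθ) = (+0.943837, +0.302828, +0.132166)
rvec = θ·k = (+0.723013, +0.231977, +0.101244)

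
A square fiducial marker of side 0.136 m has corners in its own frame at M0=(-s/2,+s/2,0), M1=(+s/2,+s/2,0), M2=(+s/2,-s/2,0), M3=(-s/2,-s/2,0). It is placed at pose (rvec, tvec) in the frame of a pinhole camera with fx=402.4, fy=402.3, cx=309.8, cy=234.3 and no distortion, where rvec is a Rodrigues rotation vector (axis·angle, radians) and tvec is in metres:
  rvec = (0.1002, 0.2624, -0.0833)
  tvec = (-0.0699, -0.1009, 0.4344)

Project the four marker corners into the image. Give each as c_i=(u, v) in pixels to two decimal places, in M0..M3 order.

c0=(196.64, 209.04) c1=(311.72, 197.96) c2=(299.09, 64.75) c3=(181.93, 86.80)

Intrinsics K: fx=402.4, fy=402.3, cx=309.8, cy=234.3
Marker side s = 0.136 m; corners in marker frame (Z=0):
  M0 = (-0.0680, +0.0680, 0)
  M1 = (+0.0680, +0.0680, 0)
  M2 = (+0.0680, -0.0680, 0)
  M3 = (-0.0680, -0.0680, 0)
rvec = (0.1002, 0.2624, -0.0833), |rvec| = θ = 0.29297 rad = 16.786°
Rodrigues: sinθ=0.28880, 1−cosθ=0.04261; R = I + sinθ·[k]× + (1−cosθ)·[k]×²:
    [+0.96237 +0.09517 +0.25452]
    [-0.06906 +0.99157 -0.10962]
    [-0.26281 +0.08792 +0.96083]
t = (-0.0699, -0.1009, 0.4344) m
M0: Pc = R·M0+t = (-0.12887, -0.02878, +0.45825); u = 402.4·(-0.12887)/0.45825 + 309.8 = 196.6360, v = 402.3·(-0.02878)/0.45825 + 234.3 = 209.0365
M1: Pc = R·M1+t = (+0.00201, -0.03817, +0.42251); u = 402.4·(+0.00201)/0.42251 + 309.8 = 311.7169, v = 402.3·(-0.03817)/0.42251 + 234.3 = 197.9563
M2: Pc = R·M2+t = (-0.01093, -0.17302, +0.41055); u = 402.4·(-0.01093)/0.41055 + 309.8 = 299.0871, v = 402.3·(-0.17302)/0.41055 + 234.3 = 64.7541
M3: Pc = R·M3+t = (-0.14181, -0.16363, +0.44629); u = 402.4·(-0.14181)/0.44629 + 309.8 = 181.9343, v = 402.3·(-0.16363)/0.44629 + 234.3 = 86.7988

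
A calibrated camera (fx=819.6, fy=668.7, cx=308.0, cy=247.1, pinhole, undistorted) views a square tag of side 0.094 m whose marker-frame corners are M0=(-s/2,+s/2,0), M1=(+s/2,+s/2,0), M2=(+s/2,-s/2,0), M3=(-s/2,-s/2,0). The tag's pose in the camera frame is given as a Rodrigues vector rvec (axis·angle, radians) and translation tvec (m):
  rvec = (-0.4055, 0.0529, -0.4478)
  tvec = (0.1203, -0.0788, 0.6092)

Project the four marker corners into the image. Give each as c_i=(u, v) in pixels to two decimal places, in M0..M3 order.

Intrinsics K: fx=819.6, fy=668.7, cx=308.0, cy=247.1
Marker side s = 0.094 m; corners in marker frame (Z=0):
  M0 = (-0.0470, +0.0470, 0)
  M1 = (+0.0470, +0.0470, 0)
  M2 = (+0.0470, -0.0470, 0)
  M3 = (-0.0470, -0.0470, 0)
rvec = (-0.4055, 0.0529, -0.4478), |rvec| = θ = 0.60643 rad = 34.746°
Rodrigues: sinθ=0.56994, 1−cosθ=0.17831; R = I + sinθ·[k]× + (1−cosθ)·[k]×²:
    [+0.90142 +0.41045 +0.13776]
    [-0.43125 +0.82305 +0.36961]
    [+0.03833 -0.39258 +0.91892]
t = (0.1203, -0.0788, 0.6092) m
M0: Pc = R·M0+t = (+0.09722, -0.01985, +0.58895); u = 819.6·(+0.09722)/0.58895 + 308.0 = 443.3014, v = 668.7·(-0.01985)/0.58895 + 247.1 = 224.5644
M1: Pc = R·M1+t = (+0.18196, -0.06039, +0.59255); u = 819.6·(+0.18196)/0.59255 + 308.0 = 559.6795, v = 668.7·(-0.06039)/0.59255 + 247.1 = 178.9539
M2: Pc = R·M2+t = (+0.14338, -0.13775, +0.62945); u = 819.6·(+0.14338)/0.62945 + 308.0 = 494.6865, v = 668.7·(-0.13775)/0.62945 + 247.1 = 100.7588
M3: Pc = R·M3+t = (+0.05864, -0.09721, +0.62585); u = 819.6·(+0.05864)/0.62585 + 308.0 = 384.7965, v = 668.7·(-0.09721)/0.62585 + 247.1 = 143.2298

c0=(443.30, 224.56) c1=(559.68, 178.95) c2=(494.69, 100.76) c3=(384.80, 143.23)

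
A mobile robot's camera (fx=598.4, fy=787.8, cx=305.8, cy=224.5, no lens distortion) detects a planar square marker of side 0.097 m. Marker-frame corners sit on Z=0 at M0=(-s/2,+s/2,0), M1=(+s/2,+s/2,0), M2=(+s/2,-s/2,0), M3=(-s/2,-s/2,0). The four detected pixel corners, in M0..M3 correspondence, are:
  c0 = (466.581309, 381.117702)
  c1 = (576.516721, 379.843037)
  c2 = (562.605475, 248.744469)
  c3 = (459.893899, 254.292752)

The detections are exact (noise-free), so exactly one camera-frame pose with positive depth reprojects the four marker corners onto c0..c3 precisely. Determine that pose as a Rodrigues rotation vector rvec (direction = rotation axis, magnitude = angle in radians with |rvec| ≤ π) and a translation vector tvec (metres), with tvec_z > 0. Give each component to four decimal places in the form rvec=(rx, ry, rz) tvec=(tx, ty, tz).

rvec=(-0.3941, 0.2149, -0.0087) tvec=(0.2009, 0.0651, 0.5737)

Intrinsics K: fx=598.4, fy=787.8, cx=305.8, cy=224.5
Marker side s = 0.097 m; corners in marker frame (Z=0):
  M0 = (-0.0485, +0.0485, 0)
  M1 = (+0.0485, +0.0485, 0)
  M2 = (+0.0485, -0.0485, 0)
  M3 = (-0.0485, -0.0485, 0)
Detected image corners:
  c0 = (466.581309, 381.117702) px
  c1 = (576.516721, 379.843037) px
  c2 = (562.605475, 248.744469) px
  c3 = (459.893899, 254.292752) px
Planar DLT: solve 8×8 A·h = b for H (H[2,2]=1):
  H  [+909.40312 -238.20327 +515.30685]
  H  [-149.40186 +1118.77875 +313.94756]
  H  [-0.35924 -0.66563 +1.00000]
B = K⁻¹H; ‖b₁‖=1.742967, ‖b₂‖=1.742967; λ = 2/(‖b₁‖+‖b₂‖) = 0.573734, sign → tz>0 ⇒ λ=+0.573734
r₁ = λ·B[:,0] = (+0.97725,-0.05007,-0.20611); r₂ = λ·B[:,1] = (-0.03322,+0.92361,-0.38190)
r₃ = r₁×r₂ = (+0.20949,+0.38006,+0.90093); SVD([r₁ r₂ r₃]) → R = UVᵀ:
  R  [+0.97725 -0.03322 +0.20949]
  R  [-0.05007 +0.92361 +0.38006]
  R  [-0.20611 -0.38190 +0.90093]
t = (+0.20087, +0.06514, +0.57373) m
tr R = 2.801783; θ = arccos((tr R − 1)/2) = 0.448977 rad = 25.724°
axis k = ((R−Rᵀ)₃₂, (R−Rᵀ)₁₃, (R−Rᵀ)₂₁) / (2 sinθ) = (-0.877737, +0.478750, -0.019406)
rvec = θ·k = (-0.394084, +0.214948, -0.008713)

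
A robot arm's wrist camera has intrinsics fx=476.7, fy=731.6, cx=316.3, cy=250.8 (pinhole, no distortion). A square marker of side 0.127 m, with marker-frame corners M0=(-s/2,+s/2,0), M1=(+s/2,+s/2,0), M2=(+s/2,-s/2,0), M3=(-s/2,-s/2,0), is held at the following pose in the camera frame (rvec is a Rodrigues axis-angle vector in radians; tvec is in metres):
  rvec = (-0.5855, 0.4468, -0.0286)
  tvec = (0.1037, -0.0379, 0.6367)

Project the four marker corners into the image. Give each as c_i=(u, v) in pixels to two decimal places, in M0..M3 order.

Intrinsics K: fx=476.7, fy=731.6, cx=316.3, cy=250.8
Marker side s = 0.127 m; corners in marker frame (Z=0):
  M0 = (-0.0635, +0.0635, 0)
  M1 = (+0.0635, +0.0635, 0)
  M2 = (+0.0635, -0.0635, 0)
  M3 = (-0.0635, -0.0635, 0)
rvec = (-0.5855, 0.4468, -0.0286), |rvec| = θ = 0.73706 rad = 42.230°
Rodrigues: sinθ=0.67211, 1−cosθ=0.25955; R = I + sinθ·[k]× + (1−cosθ)·[k]×²:
    [+0.90423 -0.09891 +0.41543]
    [-0.15107 +0.83582 +0.52780]
    [-0.39943 -0.54001 +0.74084]
t = (0.1037, -0.0379, 0.6367) m
M0: Pc = R·M0+t = (+0.04000, +0.02477, +0.62777); u = 476.7·(+0.04000)/0.62777 + 316.3 = 346.6746, v = 731.6·(+0.02477)/0.62777 + 250.8 = 279.6638
M1: Pc = R·M1+t = (+0.15484, +0.00558, +0.57705); u = 476.7·(+0.15484)/0.57705 + 316.3 = 444.2126, v = 731.6·(+0.00558)/0.57705 + 250.8 = 257.8774
M2: Pc = R·M2+t = (+0.16740, -0.10057, +0.64563); u = 476.7·(+0.16740)/0.64563 + 316.3 = 439.8995, v = 731.6·(-0.10057)/0.64563 + 250.8 = 136.8407
M3: Pc = R·M3+t = (+0.05256, -0.08138, +0.69635); u = 476.7·(+0.05256)/0.69635 + 316.3 = 352.2819, v = 731.6·(-0.08138)/0.69635 + 250.8 = 165.2987

c0=(346.67, 279.66) c1=(444.21, 257.88) c2=(439.90, 136.84) c3=(352.28, 165.30)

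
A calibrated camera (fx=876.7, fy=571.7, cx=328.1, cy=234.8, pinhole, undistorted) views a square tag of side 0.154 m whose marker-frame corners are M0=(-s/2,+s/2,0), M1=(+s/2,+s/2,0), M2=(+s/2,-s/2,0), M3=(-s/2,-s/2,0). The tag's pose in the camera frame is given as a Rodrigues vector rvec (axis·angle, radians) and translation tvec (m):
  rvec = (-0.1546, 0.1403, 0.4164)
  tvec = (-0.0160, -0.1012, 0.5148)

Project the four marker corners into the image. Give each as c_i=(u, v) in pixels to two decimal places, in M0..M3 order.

Intrinsics K: fx=876.7, fy=571.7, cx=328.1, cy=234.8
Marker side s = 0.154 m; corners in marker frame (Z=0):
  M0 = (-0.0770, +0.0770, 0)
  M1 = (+0.0770, +0.0770, 0)
  M2 = (+0.0770, -0.0770, 0)
  M3 = (-0.0770, -0.0770, 0)
rvec = (-0.1546, 0.1403, 0.4164), |rvec| = θ = 0.46580 rad = 26.689°
Rodrigues: sinθ=0.44914, 1−cosθ=0.10654; R = I + sinθ·[k]× + (1−cosθ)·[k]×²:
    [+0.90520 -0.41216 +0.10367]
    [+0.39085 +0.90313 +0.17776]
    [-0.16689 -0.12038 +0.97860]
t = (-0.0160, -0.1012, 0.5148) m
M0: Pc = R·M0+t = (-0.11744, -0.06176, +0.51838); u = 876.7·(-0.11744)/0.51838 + 328.1 = 129.4890, v = 571.7·(-0.06176)/0.51838 + 234.8 = 166.6930
M1: Pc = R·M1+t = (+0.02196, -0.00156, +0.49268); u = 876.7·(+0.02196)/0.49268 + 328.1 = 367.1842, v = 571.7·(-0.00156)/0.49268 + 234.8 = 232.9857
M2: Pc = R·M2+t = (+0.08544, -0.14064, +0.51122); u = 876.7·(+0.08544)/0.51122 + 328.1 = 474.6161, v = 571.7·(-0.14064)/0.51122 + 234.8 = 77.5157
M3: Pc = R·M3+t = (-0.05396, -0.20084, +0.53692); u = 876.7·(-0.05396)/0.53692 + 328.1 = 239.9856, v = 571.7·(-0.20084)/0.53692 + 234.8 = 20.9541

c0=(129.49, 166.69) c1=(367.18, 232.99) c2=(474.62, 77.52) c3=(239.99, 20.95)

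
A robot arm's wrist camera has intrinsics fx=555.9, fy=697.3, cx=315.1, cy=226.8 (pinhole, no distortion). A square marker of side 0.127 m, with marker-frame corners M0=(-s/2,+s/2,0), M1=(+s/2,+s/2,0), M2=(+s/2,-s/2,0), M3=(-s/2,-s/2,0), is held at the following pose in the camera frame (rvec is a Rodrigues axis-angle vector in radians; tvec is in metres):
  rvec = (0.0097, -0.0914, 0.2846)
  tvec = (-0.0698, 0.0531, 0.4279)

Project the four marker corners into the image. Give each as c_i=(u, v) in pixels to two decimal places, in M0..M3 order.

c0=(119.67, 385.92) c1=(280.54, 438.84) c2=(326.27, 242.76) c3=(166.81, 184.50)

Intrinsics K: fx=555.9, fy=697.3, cx=315.1, cy=226.8
Marker side s = 0.127 m; corners in marker frame (Z=0):
  M0 = (-0.0635, +0.0635, 0)
  M1 = (+0.0635, +0.0635, 0)
  M2 = (+0.0635, -0.0635, 0)
  M3 = (-0.0635, -0.0635, 0)
rvec = (0.0097, -0.0914, 0.2846), |rvec| = θ = 0.29907 rad = 17.136°
Rodrigues: sinθ=0.29464, 1−cosθ=0.04439; R = I + sinθ·[k]× + (1−cosθ)·[k]×²:
    [+0.95566 -0.28082 -0.08867]
    [+0.27994 +0.95976 -0.02247]
    [+0.09141 -0.00335 +0.99581]
t = (-0.0698, 0.0531, 0.4279) m
M0: Pc = R·M0+t = (-0.14832, +0.09627, +0.42188); u = 555.9·(-0.14832)/0.42188 + 315.1 = 119.6690, v = 697.3·(+0.09627)/0.42188 + 226.8 = 385.9156
M1: Pc = R·M1+t = (-0.02695, +0.13182, +0.43349); u = 555.9·(-0.02695)/0.43349 + 315.1 = 280.5430, v = 697.3·(+0.13182)/0.43349 + 226.8 = 438.8418
M2: Pc = R·M2+t = (+0.00872, +0.00993, +0.43392); u = 555.9·(+0.00872)/0.43392 + 315.1 = 326.2662, v = 697.3·(+0.00993)/0.43392 + 226.8 = 242.7597
M3: Pc = R·M3+t = (-0.11265, -0.02562, +0.42231); u = 555.9·(-0.11265)/0.42231 + 315.1 = 166.8115, v = 697.3·(-0.02562)/0.42231 + 226.8 = 184.4965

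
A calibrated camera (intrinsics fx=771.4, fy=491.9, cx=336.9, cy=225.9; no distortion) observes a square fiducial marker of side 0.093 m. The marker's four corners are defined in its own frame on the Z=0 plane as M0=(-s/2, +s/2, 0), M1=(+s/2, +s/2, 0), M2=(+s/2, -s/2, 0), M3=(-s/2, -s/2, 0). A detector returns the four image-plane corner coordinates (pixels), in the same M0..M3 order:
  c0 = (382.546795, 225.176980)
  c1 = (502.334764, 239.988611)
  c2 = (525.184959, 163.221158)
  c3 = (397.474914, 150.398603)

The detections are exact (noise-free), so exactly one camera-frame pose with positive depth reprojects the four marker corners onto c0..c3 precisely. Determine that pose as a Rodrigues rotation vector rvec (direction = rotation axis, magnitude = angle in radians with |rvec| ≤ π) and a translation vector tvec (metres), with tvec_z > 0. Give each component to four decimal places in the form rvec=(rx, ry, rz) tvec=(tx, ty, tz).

rvec=(0.3539, 0.2628, 0.1478) tvec=(0.0845, -0.0353, 0.5741)

Intrinsics K: fx=771.4, fy=491.9, cx=336.9, cy=225.9
Marker side s = 0.093 m; corners in marker frame (Z=0):
  M0 = (-0.0465, +0.0465, 0)
  M1 = (+0.0465, +0.0465, 0)
  M2 = (+0.0465, -0.0465, 0)
  M3 = (-0.0465, -0.0465, 0)
Detected image corners:
  c0 = (382.546795, 225.176980) px
  c1 = (502.334764, 239.988611) px
  c2 = (525.184959, 163.221158) px
  c3 = (397.474914, 150.398603) px
Planar DLT: solve 8×8 A·h = b for H (H[2,2]=1):
  H  [+1150.10938 +81.36970 +450.46815]
  H  [+71.63893 +936.79540 +195.67489]
  H  [-0.39674 +0.62780 +1.00000]
B = K⁻¹H; ‖b₁‖=1.741975, ‖b₂‖=1.741975; λ = 2/(‖b₁‖+‖b₂‖) = 0.574061, sign → tz>0 ⇒ λ=+0.574061
r₁ = λ·B[:,0] = (+0.95536,+0.18820,-0.22775); r₂ = λ·B[:,1] = (-0.09684,+0.92776,+0.36039)
r₃ = r₁×r₂ = (+0.27913,-0.32225,+0.90457); SVD([r₁ r₂ r₃]) → R = UVᵀ:
  R  [+0.95536 -0.09684 +0.27913]
  R  [+0.18820 +0.92776 -0.32225]
  R  [-0.22775 +0.36039 +0.90457]
t = (+0.08452, -0.03527, +0.57406) m
tr R = 2.787685; θ = arccos((tr R − 1)/2) = 0.464953 rad = 26.640°
axis k = ((R−Rᵀ)₃₂, (R−Rᵀ)₁₃, (R−Rᵀ)₂₁) / (2 sinθ) = (+0.761233, +0.565235, +0.317858)
rvec = θ·k = (+0.353938, +0.262807, +0.147789)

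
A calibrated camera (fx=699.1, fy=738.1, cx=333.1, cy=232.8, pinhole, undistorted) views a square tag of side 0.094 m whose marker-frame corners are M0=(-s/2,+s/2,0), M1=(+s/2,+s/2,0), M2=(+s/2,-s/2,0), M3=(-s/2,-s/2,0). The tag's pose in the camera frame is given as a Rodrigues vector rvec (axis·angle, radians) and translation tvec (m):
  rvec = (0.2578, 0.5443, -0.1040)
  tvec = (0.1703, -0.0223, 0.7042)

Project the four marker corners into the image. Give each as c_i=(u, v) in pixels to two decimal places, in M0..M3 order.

Intrinsics K: fx=699.1, fy=738.1, cx=333.1, cy=232.8
Marker side s = 0.094 m; corners in marker frame (Z=0):
  M0 = (-0.0470, +0.0470, 0)
  M1 = (+0.0470, +0.0470, 0)
  M2 = (+0.0470, -0.0470, 0)
  M3 = (-0.0470, -0.0470, 0)
rvec = (0.2578, 0.5443, -0.1040), |rvec| = θ = 0.61118 rad = 35.018°
Rodrigues: sinθ=0.57383, 1−cosθ=0.18103; R = I + sinθ·[k]× + (1−cosθ)·[k]×²:
    [+0.85118 +0.16565 +0.49805]
    [-0.02964 +0.96255 -0.26948]
    [-0.52403 +0.21461 +0.82421]
t = (0.1703, -0.0223, 0.7042) m
M0: Pc = R·M0+t = (+0.13808, +0.02433, +0.73892); u = 699.1·(+0.13808)/0.73892 + 333.1 = 463.7395, v = 738.1·(+0.02433)/0.73892 + 232.8 = 257.1061
M1: Pc = R·M1+t = (+0.21809, +0.02155, +0.68966); u = 699.1·(+0.21809)/0.68966 + 333.1 = 554.1771, v = 738.1·(+0.02155)/0.68966 + 232.8 = 255.8601
M2: Pc = R·M2+t = (+0.20252, -0.06893, +0.66948); u = 699.1·(+0.20252)/0.66948 + 333.1 = 544.5791, v = 738.1·(-0.06893)/0.66948 + 232.8 = 156.8020
M3: Pc = R·M3+t = (+0.12251, -0.06615, +0.71874); u = 699.1·(+0.12251)/0.71874 + 333.1 = 452.2609, v = 738.1·(-0.06615)/0.71874 + 232.8 = 164.8719

c0=(463.74, 257.11) c1=(554.18, 255.86) c2=(544.58, 156.80) c3=(452.26, 164.87)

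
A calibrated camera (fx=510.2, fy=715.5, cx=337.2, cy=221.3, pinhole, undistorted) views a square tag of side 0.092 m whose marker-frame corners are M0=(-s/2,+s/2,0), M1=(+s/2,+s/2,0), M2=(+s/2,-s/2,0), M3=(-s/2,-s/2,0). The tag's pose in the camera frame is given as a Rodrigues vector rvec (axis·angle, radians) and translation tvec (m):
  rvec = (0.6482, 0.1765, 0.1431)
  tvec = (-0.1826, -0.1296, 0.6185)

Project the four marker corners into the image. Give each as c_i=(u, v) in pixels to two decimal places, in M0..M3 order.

Intrinsics K: fx=510.2, fy=715.5, cx=337.2, cy=221.3
Marker side s = 0.092 m; corners in marker frame (Z=0):
  M0 = (-0.0460, +0.0460, 0)
  M1 = (+0.0460, +0.0460, 0)
  M2 = (+0.0460, -0.0460, 0)
  M3 = (-0.0460, -0.0460, 0)
rvec = (0.6482, 0.1765, 0.1431), |rvec| = θ = 0.68687 rad = 39.355°
Rodrigues: sinθ=0.63412, 1−cosθ=0.22677; R = I + sinθ·[k]× + (1−cosθ)·[k]×²:
    [+0.97518 -0.07712 +0.20753]
    [+0.18710 +0.78821 -0.58628]
    [-0.11836 +0.61056 +0.78308]
t = (-0.1826, -0.1296, 0.6185) m
M0: Pc = R·M0+t = (-0.23101, -0.10195, +0.65203); u = 510.2·(-0.23101)/0.65203 + 337.2 = 156.4427, v = 715.5·(-0.10195)/0.65203 + 221.3 = 109.4270
M1: Pc = R·M1+t = (-0.14129, -0.08474, +0.64114); u = 510.2·(-0.14129)/0.64114 + 337.2 = 224.7666, v = 715.5·(-0.08474)/0.64114 + 221.3 = 126.7365
M2: Pc = R·M2+t = (-0.13419, -0.15725, +0.58497); u = 510.2·(-0.13419)/0.58497 + 337.2 = 220.1584, v = 715.5·(-0.15725)/0.58497 + 221.3 = 28.9601
M3: Pc = R·M3+t = (-0.22391, -0.17446, +0.59586); u = 510.2·(-0.22391)/0.59586 + 337.2 = 145.4778, v = 715.5·(-0.17446)/0.59586 + 221.3 = 11.8057

c0=(156.44, 109.43) c1=(224.77, 126.74) c2=(220.16, 28.96) c3=(145.48, 11.81)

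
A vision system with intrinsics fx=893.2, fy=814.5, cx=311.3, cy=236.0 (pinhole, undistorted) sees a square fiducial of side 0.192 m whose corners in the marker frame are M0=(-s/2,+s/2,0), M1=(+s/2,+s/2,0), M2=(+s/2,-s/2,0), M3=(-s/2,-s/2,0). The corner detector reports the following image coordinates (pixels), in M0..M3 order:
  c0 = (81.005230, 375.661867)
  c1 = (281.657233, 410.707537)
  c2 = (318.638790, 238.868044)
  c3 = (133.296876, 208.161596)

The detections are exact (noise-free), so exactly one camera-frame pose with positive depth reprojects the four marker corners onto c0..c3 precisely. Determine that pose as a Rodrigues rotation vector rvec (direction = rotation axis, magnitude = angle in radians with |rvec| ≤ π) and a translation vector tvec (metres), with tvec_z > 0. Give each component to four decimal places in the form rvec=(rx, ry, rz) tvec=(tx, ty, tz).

rvec=(-0.3820, 0.0096, 0.1858) tvec=(-0.1044, 0.0735, 0.8701)

Intrinsics K: fx=893.2, fy=814.5, cx=311.3, cy=236.0
Marker side s = 0.192 m; corners in marker frame (Z=0):
  M0 = (-0.0960, +0.0960, 0)
  M1 = (+0.0960, +0.0960, 0)
  M2 = (+0.0960, -0.0960, 0)
  M3 = (-0.0960, -0.0960, 0)
Detected image corners:
  c0 = (81.005230, 375.661867) px
  c1 = (281.657233, 410.707537) px
  c2 = (318.638790, 238.868044) px
  c3 = (133.296876, 208.161596) px
Planar DLT: solve 8×8 A·h = b for H (H[2,2]=1):
  H  [+993.20767 -319.21403 +204.08878]
  H  [+155.08467 +752.61468 +304.80879]
  H  [-0.05086 -0.42493 +1.00000]
B = K⁻¹H; ‖b₁‖=1.149294, ‖b₂‖=1.149294; λ = 2/(‖b₁‖+‖b₂‖) = 0.870100, sign → tz>0 ⇒ λ=+0.870100
r₁ = λ·B[:,0] = (+0.98295,+0.17849,-0.04426); r₂ = λ·B[:,1] = (-0.18210,+0.91112,-0.36973)
r₃ = r₁×r₂ = (-0.02567,+0.37149,+0.92808); SVD([r₁ r₂ r₃]) → R = UVᵀ:
  R  [+0.98295 -0.18210 -0.02567]
  R  [+0.17849 +0.91112 +0.37149]
  R  [-0.04426 -0.36973 +0.92808]
t = (-0.10444, +0.07351, +0.87010) m
tr R = 2.822148; θ = arccos((tr R − 1)/2) = 0.424915 rad = 24.346°
axis k = ((R−Rᵀ)₃₂, (R−Rᵀ)₁₃, (R−Rᵀ)₂₁) / (2 sinθ) = (-0.899007, +0.022541, +0.437355)
rvec = θ·k = (-0.382001, +0.009578, +0.185838)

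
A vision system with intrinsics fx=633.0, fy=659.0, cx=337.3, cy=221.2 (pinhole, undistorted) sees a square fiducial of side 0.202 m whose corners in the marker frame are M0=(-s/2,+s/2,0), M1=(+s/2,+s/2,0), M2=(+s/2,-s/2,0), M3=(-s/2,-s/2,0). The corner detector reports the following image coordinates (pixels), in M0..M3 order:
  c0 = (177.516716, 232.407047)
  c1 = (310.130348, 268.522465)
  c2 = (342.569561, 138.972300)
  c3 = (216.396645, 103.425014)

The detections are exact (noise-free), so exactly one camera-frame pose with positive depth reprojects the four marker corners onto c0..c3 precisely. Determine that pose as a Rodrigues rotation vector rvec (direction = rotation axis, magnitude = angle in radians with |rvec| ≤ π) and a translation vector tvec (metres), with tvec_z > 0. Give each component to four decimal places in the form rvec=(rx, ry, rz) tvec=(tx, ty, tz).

Intrinsics K: fx=633.0, fy=659.0, cx=337.3, cy=221.2
Marker side s = 0.202 m; corners in marker frame (Z=0):
  M0 = (-0.1010, +0.1010, 0)
  M1 = (+0.1010, +0.1010, 0)
  M2 = (+0.1010, -0.1010, 0)
  M3 = (-0.1010, -0.1010, 0)
Detected image corners:
  c0 = (177.516716, 232.407047) px
  c1 = (310.130348, 268.522465) px
  c2 = (342.569561, 138.972300) px
  c3 = (216.396645, 103.425014) px
Planar DLT: solve 8×8 A·h = b for H (H[2,2]=1):
  H  [+651.49796 -237.82054 +262.35817]
  H  [+185.38562 +596.35984 +184.37915]
  H  [+0.04324 -0.23450 +1.00000]
B = K⁻¹H; ‖b₁‖=1.041849, ‖b₂‖=1.041849; λ = 2/(‖b₁‖+‖b₂‖) = 0.959832, sign → tz>0 ⇒ λ=+0.959832
r₁ = λ·B[:,0] = (+0.96576,+0.25608,+0.04151); r₂ = λ·B[:,1] = (-0.24068,+0.94415,-0.22508)
r₃ = r₁×r₂ = (-0.09683,+0.20738,+0.97346); SVD([r₁ r₂ r₃]) → R = UVᵀ:
  R  [+0.96576 -0.24068 -0.09683]
  R  [+0.25608 +0.94415 +0.20738]
  R  [+0.04151 -0.22508 +0.97346]
t = (-0.11364, -0.05363, +0.95983) m
tr R = 2.883366; θ = arccos((tr R − 1)/2) = 0.343198 rad = 19.664°
axis k = ((R−Rᵀ)₃₂, (R−Rᵀ)₁₃, (R−Rᵀ)₂₁) / (2 sinθ) = (-0.642592, -0.205547, +0.738123)
rvec = θ·k = (-0.220536, -0.070543, +0.253323)

rvec=(-0.2205, -0.0705, 0.2533) tvec=(-0.1136, -0.0536, 0.9598)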